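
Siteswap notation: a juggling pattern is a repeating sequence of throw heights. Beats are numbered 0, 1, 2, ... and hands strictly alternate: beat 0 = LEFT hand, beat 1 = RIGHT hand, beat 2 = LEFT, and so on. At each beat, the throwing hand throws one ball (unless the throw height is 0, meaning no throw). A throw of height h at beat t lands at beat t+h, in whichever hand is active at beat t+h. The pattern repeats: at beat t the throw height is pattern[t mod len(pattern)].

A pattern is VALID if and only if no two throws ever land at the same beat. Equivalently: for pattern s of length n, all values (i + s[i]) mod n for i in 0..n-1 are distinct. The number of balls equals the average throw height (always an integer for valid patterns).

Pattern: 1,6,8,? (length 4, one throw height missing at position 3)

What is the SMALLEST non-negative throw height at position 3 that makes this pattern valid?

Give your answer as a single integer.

Answer: 1

Derivation:
i=0: (0 + 1) mod 4 = 1
i=1: (1 + 6) mod 4 = 3
i=2: (2 + 8) mod 4 = 2
i=3: s[i]=? (unknown)
Known residues: [1, 2, 3]; need a permutation of 0..3, so missing residue r = 0
Need (3 + s) mod 4 = 0; smallest s = (0 - 3) mod 4 = 1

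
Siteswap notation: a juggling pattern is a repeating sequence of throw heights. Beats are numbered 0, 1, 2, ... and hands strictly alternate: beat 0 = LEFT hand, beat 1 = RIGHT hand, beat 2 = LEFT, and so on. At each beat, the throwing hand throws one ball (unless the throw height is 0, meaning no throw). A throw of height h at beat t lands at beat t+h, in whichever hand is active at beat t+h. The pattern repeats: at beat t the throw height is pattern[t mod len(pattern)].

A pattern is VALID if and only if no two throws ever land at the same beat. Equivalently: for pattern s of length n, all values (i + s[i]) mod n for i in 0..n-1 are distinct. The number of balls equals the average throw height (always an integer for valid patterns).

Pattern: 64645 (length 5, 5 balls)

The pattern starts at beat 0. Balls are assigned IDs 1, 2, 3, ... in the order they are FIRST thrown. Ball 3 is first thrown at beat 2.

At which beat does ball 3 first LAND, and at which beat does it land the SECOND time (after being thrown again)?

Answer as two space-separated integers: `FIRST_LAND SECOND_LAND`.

Answer: 8 12

Derivation:
Beat 0 (L): throw ball1 h=6 -> lands@6:L; in-air after throw: [b1@6:L]
Beat 1 (R): throw ball2 h=4 -> lands@5:R; in-air after throw: [b2@5:R b1@6:L]
Beat 2 (L): throw ball3 h=6 -> lands@8:L; in-air after throw: [b2@5:R b1@6:L b3@8:L]
Beat 3 (R): throw ball4 h=4 -> lands@7:R; in-air after throw: [b2@5:R b1@6:L b4@7:R b3@8:L]
Beat 4 (L): throw ball5 h=5 -> lands@9:R; in-air after throw: [b2@5:R b1@6:L b4@7:R b3@8:L b5@9:R]
Beat 5 (R): throw ball2 h=6 -> lands@11:R; in-air after throw: [b1@6:L b4@7:R b3@8:L b5@9:R b2@11:R]
Beat 6 (L): throw ball1 h=4 -> lands@10:L; in-air after throw: [b4@7:R b3@8:L b5@9:R b1@10:L b2@11:R]
Beat 7 (R): throw ball4 h=6 -> lands@13:R; in-air after throw: [b3@8:L b5@9:R b1@10:L b2@11:R b4@13:R]
Beat 8 (L): throw ball3 h=4 -> lands@12:L; in-air after throw: [b5@9:R b1@10:L b2@11:R b3@12:L b4@13:R]
Beat 9 (R): throw ball5 h=5 -> lands@14:L; in-air after throw: [b1@10:L b2@11:R b3@12:L b4@13:R b5@14:L]
Beat 10 (L): throw ball1 h=6 -> lands@16:L; in-air after throw: [b2@11:R b3@12:L b4@13:R b5@14:L b1@16:L]
Beat 11 (R): throw ball2 h=4 -> lands@15:R; in-air after throw: [b3@12:L b4@13:R b5@14:L b2@15:R b1@16:L]
Beat 12 (L): throw ball3 h=6 -> lands@18:L; in-air after throw: [b4@13:R b5@14:L b2@15:R b1@16:L b3@18:L]
Ball 3: thrown@2 h=6 -> first land @8; rethrown@8 h=4 -> second land @12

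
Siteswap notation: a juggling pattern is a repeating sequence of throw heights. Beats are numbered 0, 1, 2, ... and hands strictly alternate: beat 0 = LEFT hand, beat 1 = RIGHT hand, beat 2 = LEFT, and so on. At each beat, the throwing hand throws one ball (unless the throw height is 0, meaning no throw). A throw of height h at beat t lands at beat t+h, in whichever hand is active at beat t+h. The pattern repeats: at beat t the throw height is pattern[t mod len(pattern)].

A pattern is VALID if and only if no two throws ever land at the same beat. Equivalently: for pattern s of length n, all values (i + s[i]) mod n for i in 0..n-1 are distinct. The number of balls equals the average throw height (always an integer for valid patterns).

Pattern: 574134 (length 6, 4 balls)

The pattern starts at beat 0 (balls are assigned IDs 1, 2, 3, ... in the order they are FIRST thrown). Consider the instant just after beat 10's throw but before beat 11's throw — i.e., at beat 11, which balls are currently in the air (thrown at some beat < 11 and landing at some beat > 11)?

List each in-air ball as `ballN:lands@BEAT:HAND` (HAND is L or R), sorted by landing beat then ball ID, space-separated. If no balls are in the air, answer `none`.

Beat 0 (L): throw ball1 h=5 -> lands@5:R; in-air after throw: [b1@5:R]
Beat 1 (R): throw ball2 h=7 -> lands@8:L; in-air after throw: [b1@5:R b2@8:L]
Beat 2 (L): throw ball3 h=4 -> lands@6:L; in-air after throw: [b1@5:R b3@6:L b2@8:L]
Beat 3 (R): throw ball4 h=1 -> lands@4:L; in-air after throw: [b4@4:L b1@5:R b3@6:L b2@8:L]
Beat 4 (L): throw ball4 h=3 -> lands@7:R; in-air after throw: [b1@5:R b3@6:L b4@7:R b2@8:L]
Beat 5 (R): throw ball1 h=4 -> lands@9:R; in-air after throw: [b3@6:L b4@7:R b2@8:L b1@9:R]
Beat 6 (L): throw ball3 h=5 -> lands@11:R; in-air after throw: [b4@7:R b2@8:L b1@9:R b3@11:R]
Beat 7 (R): throw ball4 h=7 -> lands@14:L; in-air after throw: [b2@8:L b1@9:R b3@11:R b4@14:L]
Beat 8 (L): throw ball2 h=4 -> lands@12:L; in-air after throw: [b1@9:R b3@11:R b2@12:L b4@14:L]
Beat 9 (R): throw ball1 h=1 -> lands@10:L; in-air after throw: [b1@10:L b3@11:R b2@12:L b4@14:L]
Beat 10 (L): throw ball1 h=3 -> lands@13:R; in-air after throw: [b3@11:R b2@12:L b1@13:R b4@14:L]
Beat 11 (R): throw ball3 h=4 -> lands@15:R; in-air after throw: [b2@12:L b1@13:R b4@14:L b3@15:R]

Answer: ball2:lands@12:L ball1:lands@13:R ball4:lands@14:L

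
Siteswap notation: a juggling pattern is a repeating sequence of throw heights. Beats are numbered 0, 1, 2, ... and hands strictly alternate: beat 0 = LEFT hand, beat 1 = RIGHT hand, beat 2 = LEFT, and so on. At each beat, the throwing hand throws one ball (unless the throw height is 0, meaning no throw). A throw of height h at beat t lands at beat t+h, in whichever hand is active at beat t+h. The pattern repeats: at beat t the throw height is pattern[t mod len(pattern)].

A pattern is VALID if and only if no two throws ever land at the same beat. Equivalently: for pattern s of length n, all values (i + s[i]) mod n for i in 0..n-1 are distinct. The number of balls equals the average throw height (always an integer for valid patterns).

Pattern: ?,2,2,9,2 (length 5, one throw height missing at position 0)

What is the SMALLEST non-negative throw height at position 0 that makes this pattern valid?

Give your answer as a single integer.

i=0: s[i]=? (unknown)
i=1: (1 + 2) mod 5 = 3
i=2: (2 + 2) mod 5 = 4
i=3: (3 + 9) mod 5 = 2
i=4: (4 + 2) mod 5 = 1
Known residues: [1, 2, 3, 4]; need a permutation of 0..4, so missing residue r = 0
Need (0 + s) mod 5 = 0; smallest s = (0 - 0) mod 5 = 0

Answer: 0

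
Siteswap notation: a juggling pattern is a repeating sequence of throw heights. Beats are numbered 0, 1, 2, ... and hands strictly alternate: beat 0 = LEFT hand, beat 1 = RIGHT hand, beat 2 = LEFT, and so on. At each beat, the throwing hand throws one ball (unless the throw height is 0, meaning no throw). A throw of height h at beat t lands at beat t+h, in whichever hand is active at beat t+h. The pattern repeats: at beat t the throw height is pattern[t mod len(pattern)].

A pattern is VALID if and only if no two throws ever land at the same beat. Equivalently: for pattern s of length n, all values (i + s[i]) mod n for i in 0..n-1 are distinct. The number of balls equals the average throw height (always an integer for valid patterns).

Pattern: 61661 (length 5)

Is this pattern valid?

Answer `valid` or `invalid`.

Answer: valid

Derivation:
i=0: (i + s[i]) mod n = (0 + 6) mod 5 = 1
i=1: (i + s[i]) mod n = (1 + 1) mod 5 = 2
i=2: (i + s[i]) mod n = (2 + 6) mod 5 = 3
i=3: (i + s[i]) mod n = (3 + 6) mod 5 = 4
i=4: (i + s[i]) mod n = (4 + 1) mod 5 = 0
Residues: [1, 2, 3, 4, 0], distinct: True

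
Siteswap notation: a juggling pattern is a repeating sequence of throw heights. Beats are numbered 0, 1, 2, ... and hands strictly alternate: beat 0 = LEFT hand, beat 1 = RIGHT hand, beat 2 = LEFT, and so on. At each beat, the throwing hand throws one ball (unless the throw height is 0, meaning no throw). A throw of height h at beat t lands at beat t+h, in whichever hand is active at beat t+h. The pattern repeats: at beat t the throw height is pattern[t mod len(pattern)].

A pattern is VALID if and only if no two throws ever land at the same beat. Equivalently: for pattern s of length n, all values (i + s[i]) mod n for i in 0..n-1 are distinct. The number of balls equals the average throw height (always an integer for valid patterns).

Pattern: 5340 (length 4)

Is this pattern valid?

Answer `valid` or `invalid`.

i=0: (i + s[i]) mod n = (0 + 5) mod 4 = 1
i=1: (i + s[i]) mod n = (1 + 3) mod 4 = 0
i=2: (i + s[i]) mod n = (2 + 4) mod 4 = 2
i=3: (i + s[i]) mod n = (3 + 0) mod 4 = 3
Residues: [1, 0, 2, 3], distinct: True

Answer: valid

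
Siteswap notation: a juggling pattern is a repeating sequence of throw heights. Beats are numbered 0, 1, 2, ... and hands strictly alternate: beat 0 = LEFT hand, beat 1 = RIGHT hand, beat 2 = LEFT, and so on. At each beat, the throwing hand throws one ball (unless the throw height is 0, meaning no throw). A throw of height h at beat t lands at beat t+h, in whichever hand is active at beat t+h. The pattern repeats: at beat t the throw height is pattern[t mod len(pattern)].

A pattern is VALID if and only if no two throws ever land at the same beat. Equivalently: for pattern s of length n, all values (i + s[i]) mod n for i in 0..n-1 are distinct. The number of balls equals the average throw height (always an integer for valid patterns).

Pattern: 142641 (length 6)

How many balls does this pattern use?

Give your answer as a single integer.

Pattern = [1, 4, 2, 6, 4, 1], length n = 6
  position 0: throw height = 1, running sum = 1
  position 1: throw height = 4, running sum = 5
  position 2: throw height = 2, running sum = 7
  position 3: throw height = 6, running sum = 13
  position 4: throw height = 4, running sum = 17
  position 5: throw height = 1, running sum = 18
Total sum = 18; balls = sum / n = 18 / 6 = 3

Answer: 3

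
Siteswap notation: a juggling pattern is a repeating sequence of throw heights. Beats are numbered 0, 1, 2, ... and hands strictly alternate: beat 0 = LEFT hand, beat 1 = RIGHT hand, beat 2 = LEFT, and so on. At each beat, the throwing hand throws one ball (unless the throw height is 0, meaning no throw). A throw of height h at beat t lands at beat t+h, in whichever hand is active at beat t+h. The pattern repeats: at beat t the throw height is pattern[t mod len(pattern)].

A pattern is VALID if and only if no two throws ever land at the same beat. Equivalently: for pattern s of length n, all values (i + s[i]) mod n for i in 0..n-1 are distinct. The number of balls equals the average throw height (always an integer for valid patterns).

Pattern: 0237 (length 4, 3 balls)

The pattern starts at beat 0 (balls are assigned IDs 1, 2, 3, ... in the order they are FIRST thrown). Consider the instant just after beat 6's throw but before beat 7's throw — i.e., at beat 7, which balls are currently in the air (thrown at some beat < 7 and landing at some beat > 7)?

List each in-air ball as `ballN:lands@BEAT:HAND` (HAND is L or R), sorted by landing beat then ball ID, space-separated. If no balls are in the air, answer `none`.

Beat 1 (R): throw ball1 h=2 -> lands@3:R; in-air after throw: [b1@3:R]
Beat 2 (L): throw ball2 h=3 -> lands@5:R; in-air after throw: [b1@3:R b2@5:R]
Beat 3 (R): throw ball1 h=7 -> lands@10:L; in-air after throw: [b2@5:R b1@10:L]
Beat 5 (R): throw ball2 h=2 -> lands@7:R; in-air after throw: [b2@7:R b1@10:L]
Beat 6 (L): throw ball3 h=3 -> lands@9:R; in-air after throw: [b2@7:R b3@9:R b1@10:L]
Beat 7 (R): throw ball2 h=7 -> lands@14:L; in-air after throw: [b3@9:R b1@10:L b2@14:L]

Answer: ball3:lands@9:R ball1:lands@10:L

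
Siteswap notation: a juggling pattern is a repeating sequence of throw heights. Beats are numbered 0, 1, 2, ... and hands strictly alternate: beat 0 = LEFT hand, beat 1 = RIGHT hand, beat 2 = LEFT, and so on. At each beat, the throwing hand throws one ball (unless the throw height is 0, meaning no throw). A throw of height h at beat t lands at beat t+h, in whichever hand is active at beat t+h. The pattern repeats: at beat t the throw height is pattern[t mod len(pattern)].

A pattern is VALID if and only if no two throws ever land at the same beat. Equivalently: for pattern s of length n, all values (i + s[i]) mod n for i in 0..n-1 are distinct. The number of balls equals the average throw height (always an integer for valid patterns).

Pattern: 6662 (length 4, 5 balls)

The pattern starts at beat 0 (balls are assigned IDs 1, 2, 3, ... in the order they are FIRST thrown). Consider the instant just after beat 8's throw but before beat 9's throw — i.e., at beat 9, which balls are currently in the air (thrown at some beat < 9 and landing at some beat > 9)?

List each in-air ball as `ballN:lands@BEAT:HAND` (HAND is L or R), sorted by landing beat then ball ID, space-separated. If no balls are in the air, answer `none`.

Beat 0 (L): throw ball1 h=6 -> lands@6:L; in-air after throw: [b1@6:L]
Beat 1 (R): throw ball2 h=6 -> lands@7:R; in-air after throw: [b1@6:L b2@7:R]
Beat 2 (L): throw ball3 h=6 -> lands@8:L; in-air after throw: [b1@6:L b2@7:R b3@8:L]
Beat 3 (R): throw ball4 h=2 -> lands@5:R; in-air after throw: [b4@5:R b1@6:L b2@7:R b3@8:L]
Beat 4 (L): throw ball5 h=6 -> lands@10:L; in-air after throw: [b4@5:R b1@6:L b2@7:R b3@8:L b5@10:L]
Beat 5 (R): throw ball4 h=6 -> lands@11:R; in-air after throw: [b1@6:L b2@7:R b3@8:L b5@10:L b4@11:R]
Beat 6 (L): throw ball1 h=6 -> lands@12:L; in-air after throw: [b2@7:R b3@8:L b5@10:L b4@11:R b1@12:L]
Beat 7 (R): throw ball2 h=2 -> lands@9:R; in-air after throw: [b3@8:L b2@9:R b5@10:L b4@11:R b1@12:L]
Beat 8 (L): throw ball3 h=6 -> lands@14:L; in-air after throw: [b2@9:R b5@10:L b4@11:R b1@12:L b3@14:L]
Beat 9 (R): throw ball2 h=6 -> lands@15:R; in-air after throw: [b5@10:L b4@11:R b1@12:L b3@14:L b2@15:R]

Answer: ball5:lands@10:L ball4:lands@11:R ball1:lands@12:L ball3:lands@14:L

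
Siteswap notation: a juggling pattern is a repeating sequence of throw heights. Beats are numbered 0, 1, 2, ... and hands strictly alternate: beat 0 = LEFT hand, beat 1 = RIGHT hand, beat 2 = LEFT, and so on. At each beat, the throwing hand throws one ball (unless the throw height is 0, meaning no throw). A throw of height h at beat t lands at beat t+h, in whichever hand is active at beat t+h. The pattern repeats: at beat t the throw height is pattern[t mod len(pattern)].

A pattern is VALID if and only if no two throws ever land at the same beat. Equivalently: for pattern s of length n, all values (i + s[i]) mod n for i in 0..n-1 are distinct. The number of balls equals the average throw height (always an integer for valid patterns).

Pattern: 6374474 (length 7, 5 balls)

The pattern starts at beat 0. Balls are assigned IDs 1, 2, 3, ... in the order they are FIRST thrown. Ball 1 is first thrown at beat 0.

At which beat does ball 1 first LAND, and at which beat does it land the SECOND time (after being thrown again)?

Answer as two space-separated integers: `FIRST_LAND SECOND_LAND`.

Answer: 6 10

Derivation:
Beat 0 (L): throw ball1 h=6 -> lands@6:L; in-air after throw: [b1@6:L]
Beat 1 (R): throw ball2 h=3 -> lands@4:L; in-air after throw: [b2@4:L b1@6:L]
Beat 2 (L): throw ball3 h=7 -> lands@9:R; in-air after throw: [b2@4:L b1@6:L b3@9:R]
Beat 3 (R): throw ball4 h=4 -> lands@7:R; in-air after throw: [b2@4:L b1@6:L b4@7:R b3@9:R]
Beat 4 (L): throw ball2 h=4 -> lands@8:L; in-air after throw: [b1@6:L b4@7:R b2@8:L b3@9:R]
Beat 5 (R): throw ball5 h=7 -> lands@12:L; in-air after throw: [b1@6:L b4@7:R b2@8:L b3@9:R b5@12:L]
Beat 6 (L): throw ball1 h=4 -> lands@10:L; in-air after throw: [b4@7:R b2@8:L b3@9:R b1@10:L b5@12:L]
Beat 7 (R): throw ball4 h=6 -> lands@13:R; in-air after throw: [b2@8:L b3@9:R b1@10:L b5@12:L b4@13:R]
Beat 8 (L): throw ball2 h=3 -> lands@11:R; in-air after throw: [b3@9:R b1@10:L b2@11:R b5@12:L b4@13:R]
Beat 9 (R): throw ball3 h=7 -> lands@16:L; in-air after throw: [b1@10:L b2@11:R b5@12:L b4@13:R b3@16:L]
Beat 10 (L): throw ball1 h=4 -> lands@14:L; in-air after throw: [b2@11:R b5@12:L b4@13:R b1@14:L b3@16:L]
Ball 1: thrown@0 h=6 -> first land @6; rethrown@6 h=4 -> second land @10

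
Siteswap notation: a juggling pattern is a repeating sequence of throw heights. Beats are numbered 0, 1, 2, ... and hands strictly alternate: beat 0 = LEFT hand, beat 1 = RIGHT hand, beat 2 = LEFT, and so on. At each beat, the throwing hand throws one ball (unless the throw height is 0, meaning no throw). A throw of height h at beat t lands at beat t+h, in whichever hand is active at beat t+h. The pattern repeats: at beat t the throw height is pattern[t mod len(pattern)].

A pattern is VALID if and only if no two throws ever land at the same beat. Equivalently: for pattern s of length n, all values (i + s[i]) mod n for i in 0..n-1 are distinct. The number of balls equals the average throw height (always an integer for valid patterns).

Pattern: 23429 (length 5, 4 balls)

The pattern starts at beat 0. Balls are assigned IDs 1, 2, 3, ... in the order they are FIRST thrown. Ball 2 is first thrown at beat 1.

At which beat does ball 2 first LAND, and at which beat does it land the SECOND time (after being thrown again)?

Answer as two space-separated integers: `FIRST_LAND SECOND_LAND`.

Beat 0 (L): throw ball1 h=2 -> lands@2:L; in-air after throw: [b1@2:L]
Beat 1 (R): throw ball2 h=3 -> lands@4:L; in-air after throw: [b1@2:L b2@4:L]
Beat 2 (L): throw ball1 h=4 -> lands@6:L; in-air after throw: [b2@4:L b1@6:L]
Beat 3 (R): throw ball3 h=2 -> lands@5:R; in-air after throw: [b2@4:L b3@5:R b1@6:L]
Beat 4 (L): throw ball2 h=9 -> lands@13:R; in-air after throw: [b3@5:R b1@6:L b2@13:R]
Beat 5 (R): throw ball3 h=2 -> lands@7:R; in-air after throw: [b1@6:L b3@7:R b2@13:R]
Beat 6 (L): throw ball1 h=3 -> lands@9:R; in-air after throw: [b3@7:R b1@9:R b2@13:R]
Beat 7 (R): throw ball3 h=4 -> lands@11:R; in-air after throw: [b1@9:R b3@11:R b2@13:R]
Beat 8 (L): throw ball4 h=2 -> lands@10:L; in-air after throw: [b1@9:R b4@10:L b3@11:R b2@13:R]
Beat 9 (R): throw ball1 h=9 -> lands@18:L; in-air after throw: [b4@10:L b3@11:R b2@13:R b1@18:L]
Beat 10 (L): throw ball4 h=2 -> lands@12:L; in-air after throw: [b3@11:R b4@12:L b2@13:R b1@18:L]
Beat 11 (R): throw ball3 h=3 -> lands@14:L; in-air after throw: [b4@12:L b2@13:R b3@14:L b1@18:L]
Beat 12 (L): throw ball4 h=4 -> lands@16:L; in-air after throw: [b2@13:R b3@14:L b4@16:L b1@18:L]
Beat 13 (R): throw ball2 h=2 -> lands@15:R; in-air after throw: [b3@14:L b2@15:R b4@16:L b1@18:L]
Ball 2: thrown@1 h=3 -> first land @4; rethrown@4 h=9 -> second land @13

Answer: 4 13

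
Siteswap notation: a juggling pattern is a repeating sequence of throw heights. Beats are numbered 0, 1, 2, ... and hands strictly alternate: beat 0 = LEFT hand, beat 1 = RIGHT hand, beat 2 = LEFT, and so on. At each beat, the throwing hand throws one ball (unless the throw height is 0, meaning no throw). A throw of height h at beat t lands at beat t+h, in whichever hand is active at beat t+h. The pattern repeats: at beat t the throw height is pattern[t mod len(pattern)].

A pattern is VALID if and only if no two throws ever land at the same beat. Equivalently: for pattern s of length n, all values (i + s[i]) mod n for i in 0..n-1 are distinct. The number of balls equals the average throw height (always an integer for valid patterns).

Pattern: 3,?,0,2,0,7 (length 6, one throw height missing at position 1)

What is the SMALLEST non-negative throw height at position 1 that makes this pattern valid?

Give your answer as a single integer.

Answer: 0

Derivation:
i=0: (0 + 3) mod 6 = 3
i=1: s[i]=? (unknown)
i=2: (2 + 0) mod 6 = 2
i=3: (3 + 2) mod 6 = 5
i=4: (4 + 0) mod 6 = 4
i=5: (5 + 7) mod 6 = 0
Known residues: [0, 2, 3, 4, 5]; need a permutation of 0..5, so missing residue r = 1
Need (1 + s) mod 6 = 1; smallest s = (1 - 1) mod 6 = 0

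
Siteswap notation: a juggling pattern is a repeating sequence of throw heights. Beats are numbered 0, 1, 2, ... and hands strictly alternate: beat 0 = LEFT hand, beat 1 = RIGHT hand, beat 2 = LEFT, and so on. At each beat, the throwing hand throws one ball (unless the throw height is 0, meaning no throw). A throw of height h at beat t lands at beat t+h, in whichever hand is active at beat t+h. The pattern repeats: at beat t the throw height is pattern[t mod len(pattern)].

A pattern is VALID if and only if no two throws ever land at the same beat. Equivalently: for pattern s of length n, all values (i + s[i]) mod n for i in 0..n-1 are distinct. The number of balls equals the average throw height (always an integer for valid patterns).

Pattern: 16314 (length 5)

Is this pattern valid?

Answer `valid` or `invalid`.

i=0: (i + s[i]) mod n = (0 + 1) mod 5 = 1
i=1: (i + s[i]) mod n = (1 + 6) mod 5 = 2
i=2: (i + s[i]) mod n = (2 + 3) mod 5 = 0
i=3: (i + s[i]) mod n = (3 + 1) mod 5 = 4
i=4: (i + s[i]) mod n = (4 + 4) mod 5 = 3
Residues: [1, 2, 0, 4, 3], distinct: True

Answer: valid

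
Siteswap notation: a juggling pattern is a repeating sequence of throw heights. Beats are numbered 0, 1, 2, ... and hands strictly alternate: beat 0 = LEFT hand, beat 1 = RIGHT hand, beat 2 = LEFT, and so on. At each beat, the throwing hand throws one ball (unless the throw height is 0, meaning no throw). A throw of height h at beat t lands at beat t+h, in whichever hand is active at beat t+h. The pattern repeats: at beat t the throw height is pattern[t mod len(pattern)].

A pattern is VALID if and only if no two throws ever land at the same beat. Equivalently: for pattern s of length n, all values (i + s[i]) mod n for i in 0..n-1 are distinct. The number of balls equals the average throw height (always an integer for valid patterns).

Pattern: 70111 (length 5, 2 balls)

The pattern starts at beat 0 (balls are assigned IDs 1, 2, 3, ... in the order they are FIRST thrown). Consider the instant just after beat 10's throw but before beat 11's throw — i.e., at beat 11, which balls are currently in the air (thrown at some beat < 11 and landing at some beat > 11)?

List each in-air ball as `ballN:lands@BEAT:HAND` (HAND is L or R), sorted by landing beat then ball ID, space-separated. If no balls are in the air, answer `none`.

Answer: ball2:lands@12:L ball1:lands@17:R

Derivation:
Beat 0 (L): throw ball1 h=7 -> lands@7:R; in-air after throw: [b1@7:R]
Beat 2 (L): throw ball2 h=1 -> lands@3:R; in-air after throw: [b2@3:R b1@7:R]
Beat 3 (R): throw ball2 h=1 -> lands@4:L; in-air after throw: [b2@4:L b1@7:R]
Beat 4 (L): throw ball2 h=1 -> lands@5:R; in-air after throw: [b2@5:R b1@7:R]
Beat 5 (R): throw ball2 h=7 -> lands@12:L; in-air after throw: [b1@7:R b2@12:L]
Beat 7 (R): throw ball1 h=1 -> lands@8:L; in-air after throw: [b1@8:L b2@12:L]
Beat 8 (L): throw ball1 h=1 -> lands@9:R; in-air after throw: [b1@9:R b2@12:L]
Beat 9 (R): throw ball1 h=1 -> lands@10:L; in-air after throw: [b1@10:L b2@12:L]
Beat 10 (L): throw ball1 h=7 -> lands@17:R; in-air after throw: [b2@12:L b1@17:R]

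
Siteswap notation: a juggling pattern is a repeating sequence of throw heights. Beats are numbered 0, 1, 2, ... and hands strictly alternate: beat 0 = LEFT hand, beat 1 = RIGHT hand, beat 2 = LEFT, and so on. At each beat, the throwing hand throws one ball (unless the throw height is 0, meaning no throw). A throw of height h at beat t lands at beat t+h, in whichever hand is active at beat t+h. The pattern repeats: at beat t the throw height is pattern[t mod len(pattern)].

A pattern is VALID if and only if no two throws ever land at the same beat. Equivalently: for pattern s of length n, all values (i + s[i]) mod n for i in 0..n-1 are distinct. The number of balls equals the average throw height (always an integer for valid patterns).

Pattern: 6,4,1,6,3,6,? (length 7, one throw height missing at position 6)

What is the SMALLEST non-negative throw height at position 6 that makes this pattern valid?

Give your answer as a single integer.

Answer: 2

Derivation:
i=0: (0 + 6) mod 7 = 6
i=1: (1 + 4) mod 7 = 5
i=2: (2 + 1) mod 7 = 3
i=3: (3 + 6) mod 7 = 2
i=4: (4 + 3) mod 7 = 0
i=5: (5 + 6) mod 7 = 4
i=6: s[i]=? (unknown)
Known residues: [0, 2, 3, 4, 5, 6]; need a permutation of 0..6, so missing residue r = 1
Need (6 + s) mod 7 = 1; smallest s = (1 - 6) mod 7 = 2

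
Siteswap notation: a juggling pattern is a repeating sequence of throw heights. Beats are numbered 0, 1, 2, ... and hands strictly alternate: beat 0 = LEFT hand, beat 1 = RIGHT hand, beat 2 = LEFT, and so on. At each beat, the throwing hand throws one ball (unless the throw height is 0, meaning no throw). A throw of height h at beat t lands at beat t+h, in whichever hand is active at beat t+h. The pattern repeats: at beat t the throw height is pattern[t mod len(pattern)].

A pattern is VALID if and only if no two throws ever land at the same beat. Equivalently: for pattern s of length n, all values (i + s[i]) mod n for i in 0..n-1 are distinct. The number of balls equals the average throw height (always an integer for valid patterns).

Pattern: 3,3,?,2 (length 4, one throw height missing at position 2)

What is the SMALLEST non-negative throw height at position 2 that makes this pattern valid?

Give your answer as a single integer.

Answer: 0

Derivation:
i=0: (0 + 3) mod 4 = 3
i=1: (1 + 3) mod 4 = 0
i=2: s[i]=? (unknown)
i=3: (3 + 2) mod 4 = 1
Known residues: [0, 1, 3]; need a permutation of 0..3, so missing residue r = 2
Need (2 + s) mod 4 = 2; smallest s = (2 - 2) mod 4 = 0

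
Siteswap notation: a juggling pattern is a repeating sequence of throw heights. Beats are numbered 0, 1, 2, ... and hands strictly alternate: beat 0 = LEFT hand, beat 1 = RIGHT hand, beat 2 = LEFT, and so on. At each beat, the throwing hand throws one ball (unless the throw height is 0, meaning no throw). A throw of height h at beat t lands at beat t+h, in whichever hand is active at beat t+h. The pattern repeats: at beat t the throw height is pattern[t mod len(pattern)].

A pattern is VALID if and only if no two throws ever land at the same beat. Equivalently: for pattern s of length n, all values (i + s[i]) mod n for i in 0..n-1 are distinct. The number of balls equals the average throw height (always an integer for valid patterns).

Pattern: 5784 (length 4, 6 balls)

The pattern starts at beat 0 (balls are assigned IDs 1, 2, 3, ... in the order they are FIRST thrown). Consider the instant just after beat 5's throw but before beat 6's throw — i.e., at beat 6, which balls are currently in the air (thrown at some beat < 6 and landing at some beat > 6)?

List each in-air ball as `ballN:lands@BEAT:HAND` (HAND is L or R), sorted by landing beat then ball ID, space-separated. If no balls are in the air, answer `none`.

Beat 0 (L): throw ball1 h=5 -> lands@5:R; in-air after throw: [b1@5:R]
Beat 1 (R): throw ball2 h=7 -> lands@8:L; in-air after throw: [b1@5:R b2@8:L]
Beat 2 (L): throw ball3 h=8 -> lands@10:L; in-air after throw: [b1@5:R b2@8:L b3@10:L]
Beat 3 (R): throw ball4 h=4 -> lands@7:R; in-air after throw: [b1@5:R b4@7:R b2@8:L b3@10:L]
Beat 4 (L): throw ball5 h=5 -> lands@9:R; in-air after throw: [b1@5:R b4@7:R b2@8:L b5@9:R b3@10:L]
Beat 5 (R): throw ball1 h=7 -> lands@12:L; in-air after throw: [b4@7:R b2@8:L b5@9:R b3@10:L b1@12:L]
Beat 6 (L): throw ball6 h=8 -> lands@14:L; in-air after throw: [b4@7:R b2@8:L b5@9:R b3@10:L b1@12:L b6@14:L]

Answer: ball4:lands@7:R ball2:lands@8:L ball5:lands@9:R ball3:lands@10:L ball1:lands@12:L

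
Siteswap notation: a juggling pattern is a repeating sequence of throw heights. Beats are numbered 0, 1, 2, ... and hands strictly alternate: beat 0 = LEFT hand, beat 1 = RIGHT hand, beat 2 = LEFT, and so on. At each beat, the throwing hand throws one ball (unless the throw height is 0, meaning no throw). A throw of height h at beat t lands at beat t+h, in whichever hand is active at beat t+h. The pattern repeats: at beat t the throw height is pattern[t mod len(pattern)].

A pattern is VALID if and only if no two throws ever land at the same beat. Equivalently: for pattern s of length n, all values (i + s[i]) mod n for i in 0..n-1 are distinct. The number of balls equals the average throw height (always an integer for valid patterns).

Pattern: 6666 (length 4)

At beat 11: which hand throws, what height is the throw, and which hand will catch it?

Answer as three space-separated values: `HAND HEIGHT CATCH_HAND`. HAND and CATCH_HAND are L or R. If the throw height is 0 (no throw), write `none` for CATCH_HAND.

Beat 11: 11 mod 2 = 1, so hand = R
Throw height = pattern[11 mod 4] = pattern[3] = 6
Lands at beat 11+6=17, 17 mod 2 = 1, so catch hand = R

Answer: R 6 R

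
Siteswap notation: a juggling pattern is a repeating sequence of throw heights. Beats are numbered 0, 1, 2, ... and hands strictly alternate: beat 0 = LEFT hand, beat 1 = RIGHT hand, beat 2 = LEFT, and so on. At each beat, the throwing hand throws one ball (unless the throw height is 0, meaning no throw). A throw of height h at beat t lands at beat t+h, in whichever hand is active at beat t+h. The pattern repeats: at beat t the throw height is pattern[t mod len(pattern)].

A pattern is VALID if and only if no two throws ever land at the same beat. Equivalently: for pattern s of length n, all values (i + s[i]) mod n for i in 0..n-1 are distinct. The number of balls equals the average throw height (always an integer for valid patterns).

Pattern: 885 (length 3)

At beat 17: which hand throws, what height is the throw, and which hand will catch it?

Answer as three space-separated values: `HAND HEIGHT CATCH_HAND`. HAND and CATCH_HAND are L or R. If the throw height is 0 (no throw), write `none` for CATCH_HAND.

Beat 17: 17 mod 2 = 1, so hand = R
Throw height = pattern[17 mod 3] = pattern[2] = 5
Lands at beat 17+5=22, 22 mod 2 = 0, so catch hand = L

Answer: R 5 L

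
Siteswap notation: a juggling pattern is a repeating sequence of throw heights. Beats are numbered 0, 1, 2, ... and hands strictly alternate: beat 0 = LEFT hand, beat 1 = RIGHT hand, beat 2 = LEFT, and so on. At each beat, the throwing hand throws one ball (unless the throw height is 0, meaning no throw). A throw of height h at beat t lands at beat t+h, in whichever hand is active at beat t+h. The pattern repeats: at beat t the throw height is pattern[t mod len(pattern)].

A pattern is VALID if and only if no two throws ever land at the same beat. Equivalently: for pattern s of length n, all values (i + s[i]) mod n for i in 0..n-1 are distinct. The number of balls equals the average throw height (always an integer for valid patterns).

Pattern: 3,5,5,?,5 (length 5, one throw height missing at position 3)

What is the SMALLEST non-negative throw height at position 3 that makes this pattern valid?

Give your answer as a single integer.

i=0: (0 + 3) mod 5 = 3
i=1: (1 + 5) mod 5 = 1
i=2: (2 + 5) mod 5 = 2
i=3: s[i]=? (unknown)
i=4: (4 + 5) mod 5 = 4
Known residues: [1, 2, 3, 4]; need a permutation of 0..4, so missing residue r = 0
Need (3 + s) mod 5 = 0; smallest s = (0 - 3) mod 5 = 2

Answer: 2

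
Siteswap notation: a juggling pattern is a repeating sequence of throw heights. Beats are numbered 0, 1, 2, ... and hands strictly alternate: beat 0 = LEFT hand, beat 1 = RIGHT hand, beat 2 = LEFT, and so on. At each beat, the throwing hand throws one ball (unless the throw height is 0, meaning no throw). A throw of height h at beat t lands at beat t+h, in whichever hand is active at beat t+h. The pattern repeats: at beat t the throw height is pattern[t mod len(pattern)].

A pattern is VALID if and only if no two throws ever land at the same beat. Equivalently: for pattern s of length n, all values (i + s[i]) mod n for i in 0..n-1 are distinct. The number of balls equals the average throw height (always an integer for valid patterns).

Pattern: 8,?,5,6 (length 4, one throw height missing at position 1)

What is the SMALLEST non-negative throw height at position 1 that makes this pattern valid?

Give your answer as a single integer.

i=0: (0 + 8) mod 4 = 0
i=1: s[i]=? (unknown)
i=2: (2 + 5) mod 4 = 3
i=3: (3 + 6) mod 4 = 1
Known residues: [0, 1, 3]; need a permutation of 0..3, so missing residue r = 2
Need (1 + s) mod 4 = 2; smallest s = (2 - 1) mod 4 = 1

Answer: 1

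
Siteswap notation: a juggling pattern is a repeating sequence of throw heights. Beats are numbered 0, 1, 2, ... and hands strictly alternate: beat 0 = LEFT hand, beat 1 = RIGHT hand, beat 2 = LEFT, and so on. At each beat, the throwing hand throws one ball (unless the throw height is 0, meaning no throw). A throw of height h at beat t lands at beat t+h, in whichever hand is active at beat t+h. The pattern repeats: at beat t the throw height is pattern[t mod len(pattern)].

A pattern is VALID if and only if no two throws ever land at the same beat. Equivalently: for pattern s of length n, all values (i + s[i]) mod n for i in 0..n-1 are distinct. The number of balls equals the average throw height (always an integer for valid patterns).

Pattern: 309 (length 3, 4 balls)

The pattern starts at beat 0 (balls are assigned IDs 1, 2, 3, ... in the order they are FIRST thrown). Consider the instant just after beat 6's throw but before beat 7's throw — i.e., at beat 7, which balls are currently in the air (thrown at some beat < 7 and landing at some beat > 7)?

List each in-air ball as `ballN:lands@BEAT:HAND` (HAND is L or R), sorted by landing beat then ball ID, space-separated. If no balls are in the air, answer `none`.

Answer: ball1:lands@9:R ball2:lands@11:R ball3:lands@14:L

Derivation:
Beat 0 (L): throw ball1 h=3 -> lands@3:R; in-air after throw: [b1@3:R]
Beat 2 (L): throw ball2 h=9 -> lands@11:R; in-air after throw: [b1@3:R b2@11:R]
Beat 3 (R): throw ball1 h=3 -> lands@6:L; in-air after throw: [b1@6:L b2@11:R]
Beat 5 (R): throw ball3 h=9 -> lands@14:L; in-air after throw: [b1@6:L b2@11:R b3@14:L]
Beat 6 (L): throw ball1 h=3 -> lands@9:R; in-air after throw: [b1@9:R b2@11:R b3@14:L]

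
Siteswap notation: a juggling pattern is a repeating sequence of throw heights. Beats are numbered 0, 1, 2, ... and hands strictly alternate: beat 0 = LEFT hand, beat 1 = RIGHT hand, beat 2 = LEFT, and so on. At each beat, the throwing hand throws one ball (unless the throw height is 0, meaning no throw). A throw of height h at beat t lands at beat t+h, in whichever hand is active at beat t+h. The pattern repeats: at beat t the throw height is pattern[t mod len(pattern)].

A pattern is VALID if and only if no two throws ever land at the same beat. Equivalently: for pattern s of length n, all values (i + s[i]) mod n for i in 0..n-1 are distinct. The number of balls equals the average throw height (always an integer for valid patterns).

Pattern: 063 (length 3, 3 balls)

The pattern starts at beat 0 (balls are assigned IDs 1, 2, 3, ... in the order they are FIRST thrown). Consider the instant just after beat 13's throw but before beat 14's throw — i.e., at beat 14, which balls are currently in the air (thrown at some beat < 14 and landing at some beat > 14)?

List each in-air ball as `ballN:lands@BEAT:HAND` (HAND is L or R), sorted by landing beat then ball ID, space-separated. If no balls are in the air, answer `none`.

Beat 1 (R): throw ball1 h=6 -> lands@7:R; in-air after throw: [b1@7:R]
Beat 2 (L): throw ball2 h=3 -> lands@5:R; in-air after throw: [b2@5:R b1@7:R]
Beat 4 (L): throw ball3 h=6 -> lands@10:L; in-air after throw: [b2@5:R b1@7:R b3@10:L]
Beat 5 (R): throw ball2 h=3 -> lands@8:L; in-air after throw: [b1@7:R b2@8:L b3@10:L]
Beat 7 (R): throw ball1 h=6 -> lands@13:R; in-air after throw: [b2@8:L b3@10:L b1@13:R]
Beat 8 (L): throw ball2 h=3 -> lands@11:R; in-air after throw: [b3@10:L b2@11:R b1@13:R]
Beat 10 (L): throw ball3 h=6 -> lands@16:L; in-air after throw: [b2@11:R b1@13:R b3@16:L]
Beat 11 (R): throw ball2 h=3 -> lands@14:L; in-air after throw: [b1@13:R b2@14:L b3@16:L]
Beat 13 (R): throw ball1 h=6 -> lands@19:R; in-air after throw: [b2@14:L b3@16:L b1@19:R]
Beat 14 (L): throw ball2 h=3 -> lands@17:R; in-air after throw: [b3@16:L b2@17:R b1@19:R]

Answer: ball3:lands@16:L ball1:lands@19:R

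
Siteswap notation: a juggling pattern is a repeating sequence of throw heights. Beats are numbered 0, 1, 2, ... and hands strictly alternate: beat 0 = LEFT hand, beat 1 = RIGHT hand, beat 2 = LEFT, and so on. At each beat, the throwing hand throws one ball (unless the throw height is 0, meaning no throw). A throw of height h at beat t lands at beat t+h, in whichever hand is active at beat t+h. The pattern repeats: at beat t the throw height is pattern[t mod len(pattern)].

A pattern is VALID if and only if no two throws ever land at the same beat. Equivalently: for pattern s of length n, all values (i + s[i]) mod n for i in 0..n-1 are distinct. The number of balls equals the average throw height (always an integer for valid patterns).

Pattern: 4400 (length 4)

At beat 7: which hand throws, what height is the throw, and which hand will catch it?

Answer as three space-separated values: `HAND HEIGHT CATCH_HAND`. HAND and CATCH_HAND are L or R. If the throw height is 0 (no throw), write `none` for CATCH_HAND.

Answer: R 0 none

Derivation:
Beat 7: 7 mod 2 = 1, so hand = R
Throw height = pattern[7 mod 4] = pattern[3] = 0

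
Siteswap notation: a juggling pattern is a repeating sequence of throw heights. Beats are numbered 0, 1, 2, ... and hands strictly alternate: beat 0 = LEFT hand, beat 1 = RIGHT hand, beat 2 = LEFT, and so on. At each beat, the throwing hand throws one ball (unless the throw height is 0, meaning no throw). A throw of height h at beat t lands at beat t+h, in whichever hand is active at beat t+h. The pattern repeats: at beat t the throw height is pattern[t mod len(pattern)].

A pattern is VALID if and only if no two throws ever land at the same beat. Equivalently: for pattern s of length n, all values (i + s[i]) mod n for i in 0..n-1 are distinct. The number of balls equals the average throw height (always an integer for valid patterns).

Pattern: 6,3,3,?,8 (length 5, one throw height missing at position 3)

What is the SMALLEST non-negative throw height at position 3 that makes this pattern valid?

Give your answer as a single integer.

Answer: 0

Derivation:
i=0: (0 + 6) mod 5 = 1
i=1: (1 + 3) mod 5 = 4
i=2: (2 + 3) mod 5 = 0
i=3: s[i]=? (unknown)
i=4: (4 + 8) mod 5 = 2
Known residues: [0, 1, 2, 4]; need a permutation of 0..4, so missing residue r = 3
Need (3 + s) mod 5 = 3; smallest s = (3 - 3) mod 5 = 0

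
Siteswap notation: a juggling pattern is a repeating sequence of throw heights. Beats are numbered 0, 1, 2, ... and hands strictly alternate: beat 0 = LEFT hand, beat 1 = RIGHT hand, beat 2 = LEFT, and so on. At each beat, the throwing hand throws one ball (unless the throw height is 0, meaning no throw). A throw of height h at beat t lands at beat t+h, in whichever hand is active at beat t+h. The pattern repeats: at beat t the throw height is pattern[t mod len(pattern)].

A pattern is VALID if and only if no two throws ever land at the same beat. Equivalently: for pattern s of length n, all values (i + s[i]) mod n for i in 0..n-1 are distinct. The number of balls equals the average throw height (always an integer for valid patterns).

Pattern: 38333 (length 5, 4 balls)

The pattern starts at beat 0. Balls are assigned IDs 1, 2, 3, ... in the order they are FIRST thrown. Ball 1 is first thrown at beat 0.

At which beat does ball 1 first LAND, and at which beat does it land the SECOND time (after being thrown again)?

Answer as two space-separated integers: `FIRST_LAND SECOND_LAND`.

Answer: 3 6

Derivation:
Beat 0 (L): throw ball1 h=3 -> lands@3:R; in-air after throw: [b1@3:R]
Beat 1 (R): throw ball2 h=8 -> lands@9:R; in-air after throw: [b1@3:R b2@9:R]
Beat 2 (L): throw ball3 h=3 -> lands@5:R; in-air after throw: [b1@3:R b3@5:R b2@9:R]
Beat 3 (R): throw ball1 h=3 -> lands@6:L; in-air after throw: [b3@5:R b1@6:L b2@9:R]
Beat 4 (L): throw ball4 h=3 -> lands@7:R; in-air after throw: [b3@5:R b1@6:L b4@7:R b2@9:R]
Beat 5 (R): throw ball3 h=3 -> lands@8:L; in-air after throw: [b1@6:L b4@7:R b3@8:L b2@9:R]
Beat 6 (L): throw ball1 h=8 -> lands@14:L; in-air after throw: [b4@7:R b3@8:L b2@9:R b1@14:L]
Ball 1: thrown@0 h=3 -> first land @3; rethrown@3 h=3 -> second land @6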